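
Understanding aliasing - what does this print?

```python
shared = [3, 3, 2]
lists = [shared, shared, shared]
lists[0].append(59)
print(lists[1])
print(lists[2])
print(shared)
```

Key concept: list of same reference.
Step by step:
`shared = [3, 3, 2]` → shared = [3, 3, 2]
`lists = [shared, shared, shared]` → lists = [[3, 3, 2], [3, 3, 2], [3, 3, 2]]
`lists[0].append(59)` → shared = [3, 3, 2, 59]; lists = [[3, 3, 2, 59], [3, 3, 2, 59], [3, 3, 2, 59]]
`print(lists[1])` → prints [3, 3, 2, 59]
`print(lists[2])` → prints [3, 3, 2, 59]
`print(shared)` → prints [3, 3, 2, 59]

Answer:
[3, 3, 2, 59]
[3, 3, 2, 59]
[3, 3, 2, 59]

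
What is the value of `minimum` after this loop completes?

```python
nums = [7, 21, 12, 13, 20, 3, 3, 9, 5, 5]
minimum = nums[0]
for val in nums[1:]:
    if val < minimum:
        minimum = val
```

Minimum of [7, 21, 12, 13, 20, 3, 3, 9, 5, 5]
`minimum` takes the values: 7 → 3

Answer: 3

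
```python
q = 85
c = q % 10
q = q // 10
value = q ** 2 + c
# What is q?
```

Trace:
`q = 85` → q = 85
`c = q % 10` → c = 5
`q = q // 10` → q = 8
`value = q ** 2 + c` → value = 69
So q = 8

Answer: 8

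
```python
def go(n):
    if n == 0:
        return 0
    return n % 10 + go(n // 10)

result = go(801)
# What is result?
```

Sum of digits of 801: 1 + 0 + 8 = 9

Answer: 9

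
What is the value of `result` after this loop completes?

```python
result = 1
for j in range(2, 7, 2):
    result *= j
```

Product of even numbers 2 to 6
`result` takes the values: 1 → 2 → 8 → 48

Answer: 48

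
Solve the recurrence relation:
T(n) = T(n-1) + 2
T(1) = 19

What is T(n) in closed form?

Unrolling: T(n) = T(1) + 2·(n-1) = 19 + 2(n-1) = 2n + 17.

Answer: T(n) = 2n + 17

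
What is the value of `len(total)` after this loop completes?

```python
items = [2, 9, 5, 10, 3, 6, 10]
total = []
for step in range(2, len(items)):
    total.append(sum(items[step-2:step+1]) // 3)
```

Number of 3-element averages
`total` takes the values: [] → [5] → [5, 8] → [5, 8, 6] → [5, 8, 6, 6] → [5, 8, 6, 6, 6]
So `len(total)` = 5

Answer: 5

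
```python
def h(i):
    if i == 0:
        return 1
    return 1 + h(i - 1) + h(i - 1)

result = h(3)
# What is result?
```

h(i) = 1 + 2·h(i-1), h(0)=1. Closed form: (1+1)·2^3 - 1 = 15.

Answer: 15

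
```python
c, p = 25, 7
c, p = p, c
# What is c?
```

Trace:
`c, p = 25, 7` → c = 25; p = 7
`c, p = p, c` → c = 7; p = 25
So c = 7

Answer: 7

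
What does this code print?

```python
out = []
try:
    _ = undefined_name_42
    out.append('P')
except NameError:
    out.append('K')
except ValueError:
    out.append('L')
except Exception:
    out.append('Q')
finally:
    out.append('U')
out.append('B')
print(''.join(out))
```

Execution trace: 'K' (except NameError) → 'U' (finally) → 'B' (after the try/except). Output: KUB

Answer: KUB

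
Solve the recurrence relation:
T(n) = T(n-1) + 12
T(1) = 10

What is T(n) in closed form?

Unrolling: T(n) = T(1) + 12·(n-1) = 10 + 12(n-1) = 12n - 2.

Answer: T(n) = 12n - 2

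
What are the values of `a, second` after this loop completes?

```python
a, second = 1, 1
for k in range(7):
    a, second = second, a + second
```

Fibonacci: after 7 iterations
`a, second` takes the values: (1, 1) → (1, 2) → (2, 3) → (3, 5) → (5, 8) → (8, 13) → (13, 21) → (21, 34)

Answer: 21, 34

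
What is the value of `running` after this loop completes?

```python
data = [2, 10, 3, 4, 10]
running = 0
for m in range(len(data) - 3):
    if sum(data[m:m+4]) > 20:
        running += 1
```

Count windows with sum > 20
`running` takes the values: 0 → 1

Answer: 1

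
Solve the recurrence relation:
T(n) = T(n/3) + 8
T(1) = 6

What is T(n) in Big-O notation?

Each step divides n by 3 and adds 8. After log_3(n) steps we reach T(1)=6. So T(n) = 8·log_3(n) + 6 = O(log n).

Answer: O(log n)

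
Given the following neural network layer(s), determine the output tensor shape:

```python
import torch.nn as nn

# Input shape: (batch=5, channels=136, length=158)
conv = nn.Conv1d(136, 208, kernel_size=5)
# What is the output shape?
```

Input: (5, 136, 158) -> Output: (5, 208, 154)

Answer: (5, 208, 154)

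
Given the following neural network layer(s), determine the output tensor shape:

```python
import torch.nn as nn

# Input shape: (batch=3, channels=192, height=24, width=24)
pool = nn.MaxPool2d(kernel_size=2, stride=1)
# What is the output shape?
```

Input: (3, 192, 24, 24) -> Output: (3, 192, 23, 23)

Answer: (3, 192, 23, 23)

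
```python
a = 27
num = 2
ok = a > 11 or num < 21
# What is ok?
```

Trace:
`a = 27` → a = 27
`num = 2` → num = 2
`ok = a > 11 or num < 21` → ok = True
So ok = True

Answer: True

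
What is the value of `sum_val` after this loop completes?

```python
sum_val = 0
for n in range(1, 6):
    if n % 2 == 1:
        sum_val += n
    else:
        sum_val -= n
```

Add odd, subtract even
`sum_val` takes the values: 0 → 1 → -1 → 2 → -2 → 3

Answer: 3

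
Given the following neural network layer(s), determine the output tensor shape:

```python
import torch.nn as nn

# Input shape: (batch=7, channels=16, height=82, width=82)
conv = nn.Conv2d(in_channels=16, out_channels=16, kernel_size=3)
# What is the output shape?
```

Input: (7, 16, 82, 82) -> Output: (7, 16, 80, 80)

Answer: (7, 16, 80, 80)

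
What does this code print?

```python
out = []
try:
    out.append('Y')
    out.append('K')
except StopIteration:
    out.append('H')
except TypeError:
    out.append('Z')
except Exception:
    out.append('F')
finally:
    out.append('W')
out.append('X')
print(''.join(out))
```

Execution trace: 'Y' (try body) → 'K' (try body, no exception) → 'W' (finally) → 'X' (after the try/except). Output: YKWX

Answer: YKWX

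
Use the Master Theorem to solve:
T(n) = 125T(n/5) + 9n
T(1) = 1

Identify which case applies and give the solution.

a=125, b=5, f(n)=9n. log_5(125) = 3. Since c=1 < 3, Case 1 applies: T(n) = Θ(n^log_b(a)) = O(n^3).

Answer: O(n^3) - Case 1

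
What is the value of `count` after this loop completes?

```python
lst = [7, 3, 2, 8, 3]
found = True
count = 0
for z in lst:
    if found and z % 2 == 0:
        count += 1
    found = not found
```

Count even values at even positions
`count` takes the values: 0 → 1

Answer: 1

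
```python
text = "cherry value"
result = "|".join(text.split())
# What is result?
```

Trace:
`text = "cherry value"` → text = 'cherry value'
`result = "|".join(text.split())` → result = 'cherry|value'
So result = 'cherry|value'

Answer: 'cherry|value'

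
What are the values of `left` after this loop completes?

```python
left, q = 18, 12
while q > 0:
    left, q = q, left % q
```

GCD of 18 and 12
`left` takes the values: 18 → 12 → 6

Answer: 6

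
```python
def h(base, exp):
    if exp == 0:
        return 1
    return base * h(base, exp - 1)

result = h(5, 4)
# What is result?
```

h(5, 4) = 5 * 5 * 5 * 5 = 625

Answer: 625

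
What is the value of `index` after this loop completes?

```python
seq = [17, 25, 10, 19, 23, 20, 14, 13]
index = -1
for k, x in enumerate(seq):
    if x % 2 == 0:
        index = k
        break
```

First even number index in [17, 25, 10, 19, 23, 20, 14, 13]
`index` takes the values: -1 → 2

Answer: 2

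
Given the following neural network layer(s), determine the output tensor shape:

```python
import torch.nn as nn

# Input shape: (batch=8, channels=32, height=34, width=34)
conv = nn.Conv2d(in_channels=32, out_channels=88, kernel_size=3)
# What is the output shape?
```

Input: (8, 32, 34, 34) -> Output: (8, 88, 32, 32)

Answer: (8, 88, 32, 32)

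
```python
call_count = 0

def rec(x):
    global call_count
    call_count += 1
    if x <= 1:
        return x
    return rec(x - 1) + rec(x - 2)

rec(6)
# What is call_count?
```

Calls(x) = 1 + Calls(x-1) + Calls(x-2); Calls(0)=Calls(1)=1. For x=6 this gives 25.

Answer: 25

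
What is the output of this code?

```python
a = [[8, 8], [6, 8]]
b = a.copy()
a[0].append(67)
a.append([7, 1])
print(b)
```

Key concept: shallow copy with nested lists.
Step by step:
`a = [[8, 8], [6, 8]]` → a = [[8, 8], [6, 8]]
`b = a.copy()` → b = [[8, 8], [6, 8]]
`a[0].append(67)` → a = [[8, 8, 67], [6, 8]]; b = [[8, 8, 67], [6, 8]]
`a.append([7, 1])` → a = [[8, 8, 67], [6, 8], [7, 1]]
`print(b)` → prints [[8, 8, 67], [6, 8]]

Answer: [[8, 8, 67], [6, 8]]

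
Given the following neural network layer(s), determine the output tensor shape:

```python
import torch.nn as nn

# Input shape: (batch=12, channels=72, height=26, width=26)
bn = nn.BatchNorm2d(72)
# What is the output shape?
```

Input: (12, 72, 26, 26) -> Output: (12, 72, 26, 26)

Answer: (12, 72, 26, 26)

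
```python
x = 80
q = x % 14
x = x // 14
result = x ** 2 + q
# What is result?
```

Trace:
`x = 80` → x = 80
`q = x % 14` → q = 10
`x = x // 14` → x = 5
`result = x ** 2 + q` → result = 35
So result = 35

Answer: 35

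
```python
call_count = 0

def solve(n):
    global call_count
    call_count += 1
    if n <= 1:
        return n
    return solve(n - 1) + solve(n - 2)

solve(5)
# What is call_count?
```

Calls(n) = 1 + Calls(n-1) + Calls(n-2); Calls(0)=Calls(1)=1. For n=5 this gives 15.

Answer: 15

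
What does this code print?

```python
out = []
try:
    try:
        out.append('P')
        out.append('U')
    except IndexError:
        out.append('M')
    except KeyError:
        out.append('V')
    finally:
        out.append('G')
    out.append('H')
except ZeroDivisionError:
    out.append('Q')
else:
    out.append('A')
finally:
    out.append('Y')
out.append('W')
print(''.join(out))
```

Execution trace: 'P' (inner try body) → 'U' (inner try body, no exception) → 'G' (inner finally) → 'H' (try body, no exception) → 'A' (else) → 'Y' (finally) → 'W' (after the try/except). Output: PUGHAYW

Answer: PUGHAYW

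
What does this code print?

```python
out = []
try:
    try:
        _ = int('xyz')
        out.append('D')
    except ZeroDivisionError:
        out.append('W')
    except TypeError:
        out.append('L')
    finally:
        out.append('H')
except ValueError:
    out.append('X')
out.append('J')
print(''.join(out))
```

Execution trace: 'H' (inner finally) → 'X' (outer except ValueError) → 'J' (after the try/except). Output: HXJ

Answer: HXJ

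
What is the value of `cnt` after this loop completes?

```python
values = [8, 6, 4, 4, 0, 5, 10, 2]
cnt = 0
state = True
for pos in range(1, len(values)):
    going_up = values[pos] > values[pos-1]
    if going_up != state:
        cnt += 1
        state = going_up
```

Count direction changes in [8, 6, 4, 4, 0, 5, 10, 2]
`cnt` takes the values: 0 → 1 → 2 → 3

Answer: 3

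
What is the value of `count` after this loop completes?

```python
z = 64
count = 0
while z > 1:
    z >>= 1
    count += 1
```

Count right shifts until 1
`count` takes the values: 0 → 1 → 2 → 3 → 4 → 5 → 6

Answer: 6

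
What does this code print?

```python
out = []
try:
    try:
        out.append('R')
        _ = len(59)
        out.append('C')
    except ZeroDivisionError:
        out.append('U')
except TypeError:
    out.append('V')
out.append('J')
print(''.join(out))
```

Execution trace: 'R' (try body) → 'V' (outer except TypeError) → 'J' (after the try/except). Output: RVJ

Answer: RVJ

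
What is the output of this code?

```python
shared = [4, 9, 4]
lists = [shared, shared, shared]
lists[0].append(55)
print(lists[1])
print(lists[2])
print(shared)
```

Key concept: list of same reference.
Step by step:
`shared = [4, 9, 4]` → shared = [4, 9, 4]
`lists = [shared, shared, shared]` → lists = [[4, 9, 4], [4, 9, 4], [4, 9, 4]]
`lists[0].append(55)` → shared = [4, 9, 4, 55]; lists = [[4, 9, 4, 55], [4, 9, 4, 55], [4, 9, 4, 55]]
`print(lists[1])` → prints [4, 9, 4, 55]
`print(lists[2])` → prints [4, 9, 4, 55]
`print(shared)` → prints [4, 9, 4, 55]

Answer:
[4, 9, 4, 55]
[4, 9, 4, 55]
[4, 9, 4, 55]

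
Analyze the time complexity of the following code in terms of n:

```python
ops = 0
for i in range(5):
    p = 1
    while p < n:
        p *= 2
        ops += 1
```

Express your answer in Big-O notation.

Each loop level contributes: 1 × log n. Multiplying the contributions gives O(log n).

Answer: O(log n)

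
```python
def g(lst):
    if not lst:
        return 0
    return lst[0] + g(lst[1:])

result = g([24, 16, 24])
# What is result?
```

24 + 16 + 24 + 0 = 64

Answer: 64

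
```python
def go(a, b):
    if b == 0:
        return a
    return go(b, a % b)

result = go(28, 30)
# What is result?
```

go(28, 30) -> go(30, 28) -> go(28, 2) -> go(2, 0) -> 2

Answer: 2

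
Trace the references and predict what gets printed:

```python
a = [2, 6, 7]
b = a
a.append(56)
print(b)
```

Key concept: basic list aliasing.
Step by step:
`a = [2, 6, 7]` → a = [2, 6, 7]
`b = a` → b = [2, 6, 7] (same object as a)
`a.append(56)` → a = [2, 6, 7, 56] (same object as b); b = [2, 6, 7, 56] (same object as a)
`print(b)` → prints [2, 6, 7, 56]

Answer: [2, 6, 7, 56]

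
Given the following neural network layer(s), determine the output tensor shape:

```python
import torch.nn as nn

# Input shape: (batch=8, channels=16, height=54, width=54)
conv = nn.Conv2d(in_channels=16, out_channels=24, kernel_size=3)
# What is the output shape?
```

Input: (8, 16, 54, 54) -> Output: (8, 24, 52, 52)

Answer: (8, 24, 52, 52)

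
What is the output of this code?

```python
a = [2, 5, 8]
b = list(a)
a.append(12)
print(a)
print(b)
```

Key concept: list() constructor creates copy.
Step by step:
`a = [2, 5, 8]` → a = [2, 5, 8]
`b = list(a)` → b = [2, 5, 8]
`a.append(12)` → a = [2, 5, 8, 12]
`print(a)` → prints [2, 5, 8, 12]
`print(b)` → prints [2, 5, 8]

Answer:
[2, 5, 8, 12]
[2, 5, 8]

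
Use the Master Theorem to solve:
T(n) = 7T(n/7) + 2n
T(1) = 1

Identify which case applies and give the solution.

a=7, b=7, f(n)=2n. log_7(7) = 1. Since c=1 = 1, Case 2 applies: T(n) = Θ(n^log_b(a) · log n) = O(n log n).

Answer: O(n log n) - Case 2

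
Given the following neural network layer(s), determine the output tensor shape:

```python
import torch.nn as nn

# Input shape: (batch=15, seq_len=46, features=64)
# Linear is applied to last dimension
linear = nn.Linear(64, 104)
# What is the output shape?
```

Input: (15, 46, 64) -> Output: (15, 46, 104)

Answer: (15, 46, 104)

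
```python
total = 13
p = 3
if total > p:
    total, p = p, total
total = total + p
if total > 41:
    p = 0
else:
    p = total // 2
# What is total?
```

Trace:
`total = 13` → total = 13
`p = 3` → p = 3
`if total > p: ...` → total > p is True → total = 3; p = 13
`total = total + p` → total = 16
`if total > 41: ...` → total > 41 is False, take else branch → p = 8
So total = 16

Answer: 16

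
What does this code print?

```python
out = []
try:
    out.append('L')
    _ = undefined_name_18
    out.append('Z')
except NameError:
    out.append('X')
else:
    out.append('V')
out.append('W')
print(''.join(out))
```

Execution trace: 'L' (try body) → 'X' (except NameError) → 'W' (after the try/except). Output: LXW

Answer: LXW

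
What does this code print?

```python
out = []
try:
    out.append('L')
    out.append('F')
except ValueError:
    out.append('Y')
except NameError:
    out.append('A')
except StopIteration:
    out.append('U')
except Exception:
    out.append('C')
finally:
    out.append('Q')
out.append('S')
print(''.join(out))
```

Execution trace: 'L' (try body) → 'F' (try body, no exception) → 'Q' (finally) → 'S' (after the try/except). Output: LFQS

Answer: LFQS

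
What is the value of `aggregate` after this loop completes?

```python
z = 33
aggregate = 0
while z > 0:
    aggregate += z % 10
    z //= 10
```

Sum digits of 33
`aggregate` takes the values: 0 → 3 → 6

Answer: 6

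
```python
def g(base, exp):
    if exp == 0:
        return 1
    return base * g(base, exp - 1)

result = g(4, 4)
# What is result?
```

g(4, 4) = 4 * 4 * 4 * 4 = 256

Answer: 256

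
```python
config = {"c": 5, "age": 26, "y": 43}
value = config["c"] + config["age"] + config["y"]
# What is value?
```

Trace:
`config = {"c": 5, "age": 26, "y": 43}` → config = {'c': 5, 'age': 26, 'y': 43}
`value = config["c"] + config["age"] + config["y"]` → value = 74
So value = 74

Answer: 74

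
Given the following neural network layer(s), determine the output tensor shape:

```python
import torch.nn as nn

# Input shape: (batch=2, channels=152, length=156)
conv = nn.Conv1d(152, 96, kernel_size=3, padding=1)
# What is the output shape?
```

Input: (2, 152, 156) -> Output: (2, 96, 156)

Answer: (2, 96, 156)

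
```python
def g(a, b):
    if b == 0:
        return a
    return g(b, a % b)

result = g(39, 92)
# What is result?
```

g(39, 92) -> g(92, 39) -> g(39, 14) -> g(14, 11) -> g(11, 3) -> g(3, 2) -> g(2, 1) -> g(1, 0) -> 1

Answer: 1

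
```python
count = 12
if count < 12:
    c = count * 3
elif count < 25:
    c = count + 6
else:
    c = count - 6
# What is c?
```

Trace:
`count = 12` → count = 12
`if count < 12: ...` → count < 12 is False, count < 25 is True → c = 18
So c = 18

Answer: 18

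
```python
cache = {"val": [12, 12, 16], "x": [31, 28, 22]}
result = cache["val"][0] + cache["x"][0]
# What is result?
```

Trace:
`cache = {"val": [12, 12, 16], "x": [31, 28, 22]}` → cache = {'val': [12, 12, 16], 'x': [31, 28, 22]}
`result = cache["val"][0] + cache["x"][0]` → result = 43
So result = 43

Answer: 43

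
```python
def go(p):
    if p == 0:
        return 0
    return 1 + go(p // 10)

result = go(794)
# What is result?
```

Count of digits of 794: 3

Answer: 3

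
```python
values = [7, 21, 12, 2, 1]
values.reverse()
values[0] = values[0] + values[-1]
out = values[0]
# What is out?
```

Trace:
`values = [7, 21, 12, 2, 1]` → values = [7, 21, 12, 2, 1]
`values.reverse()` → values = [1, 2, 12, 21, 7]
`values[0] = values[0] + values[-1]` → values = [8, 2, 12, 21, 7]
`out = values[0]` → out = 8
So out = 8

Answer: 8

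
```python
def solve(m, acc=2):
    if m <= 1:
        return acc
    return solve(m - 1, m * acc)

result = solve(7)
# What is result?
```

Accumulator trace (n, acc): (7, 2) -> (6, 14) -> (5, 84) -> (4, 420) -> (3, 1680) -> (2, 5040) -> (1, 10080) -> return 10080

Answer: 10080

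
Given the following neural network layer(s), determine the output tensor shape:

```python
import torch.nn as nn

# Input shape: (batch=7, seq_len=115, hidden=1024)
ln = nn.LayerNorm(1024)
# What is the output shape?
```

Input: (7, 115, 1024) -> Output: (7, 115, 1024)

Answer: (7, 115, 1024)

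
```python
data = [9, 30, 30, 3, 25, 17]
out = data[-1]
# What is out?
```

Trace:
`data = [9, 30, 30, 3, 25, 17]` → data = [9, 30, 30, 3, 25, 17]
`out = data[-1]` → out = 17
So out = 17

Answer: 17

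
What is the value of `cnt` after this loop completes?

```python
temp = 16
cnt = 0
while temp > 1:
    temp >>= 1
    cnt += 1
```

Count right shifts until 1
`cnt` takes the values: 0 → 1 → 2 → 3 → 4

Answer: 4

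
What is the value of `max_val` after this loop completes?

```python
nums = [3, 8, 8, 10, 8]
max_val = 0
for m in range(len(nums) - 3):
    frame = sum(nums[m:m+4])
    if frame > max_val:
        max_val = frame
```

Max sum of 4-element window in [3, 8, 8, 10, 8]
`max_val` takes the values: 0 → 29 → 34

Answer: 34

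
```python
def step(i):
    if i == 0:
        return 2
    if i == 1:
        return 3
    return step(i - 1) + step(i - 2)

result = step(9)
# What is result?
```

Build up from base cases: step(0)=2, step(1)=3, step(2)=5, step(3)=8, step(4)=13, step(5)=21, step(6)=34, ..., step(9)=144

Answer: 144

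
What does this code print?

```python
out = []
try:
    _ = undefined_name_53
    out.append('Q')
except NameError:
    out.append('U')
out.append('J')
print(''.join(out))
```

Execution trace: 'U' (except NameError) → 'J' (after the try/except). Output: UJ

Answer: UJ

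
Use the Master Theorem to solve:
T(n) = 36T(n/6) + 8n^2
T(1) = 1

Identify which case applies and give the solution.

a=36, b=6, f(n)=8n^2. log_6(36) = 2. Since c=2 = 2, Case 2 applies: T(n) = Θ(n^log_b(a) · log n) = O(n^2 log n).

Answer: O(n^2 log n) - Case 2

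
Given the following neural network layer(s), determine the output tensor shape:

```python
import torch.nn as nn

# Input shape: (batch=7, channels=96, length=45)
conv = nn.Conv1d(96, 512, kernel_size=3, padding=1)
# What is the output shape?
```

Input: (7, 96, 45) -> Output: (7, 512, 45)

Answer: (7, 512, 45)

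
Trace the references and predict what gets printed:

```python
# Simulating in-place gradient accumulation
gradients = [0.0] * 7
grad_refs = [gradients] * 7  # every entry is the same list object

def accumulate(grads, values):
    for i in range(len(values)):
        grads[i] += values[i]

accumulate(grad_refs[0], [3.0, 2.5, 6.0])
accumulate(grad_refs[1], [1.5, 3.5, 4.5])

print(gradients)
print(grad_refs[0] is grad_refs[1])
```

Key concept: gradient accumulation aliasing.
Step by step:
`gradients = [0.0] * 7` → gradients = [0.0, 0.0, 0.0, 0.0, 0.0, 0.0, 0.0]
`grad_refs = [gradients] * 7` → grad_refs = [[0.0, 0.0, 0.0, 0.0, 0.0, 0.0, 0.0], [0.0, 0.0, 0.0, 0.0, 0.0, 0.0, 0.0], [0.0, 0.0, 0.0, 0.0, 0.0, 0.0, 0.0], [0.0, 0.0, 0.0, 0.0, 0.0, 0.0, 0.0], [0.0, 0.0, 0.0, 0.0, 0.0, 0.0, 0.0], [0.0, 0.0, 0.0, 0.0, 0.0, 0.0, 0.0], [0.0, 0.0, 0.0, 0.0, 0.0, 0.0, 0.0]]
`accumulate(grad_refs[0], [3.0, 2.5, 6.0])` → gradients = [3.0, 2.5, 6.0, 0.0, 0.0, 0.0, 0.0]; grad_refs = [[3.0, 2.5, 6.0, 0.0, 0.0, 0.0, 0.0], [3.0, 2.5, 6.0, 0.0, 0.0, 0.0, 0.0], [3.0, 2.5, 6.0, 0.0, 0.0, 0.0, 0.0], [3.0, 2.5, 6.0, 0.0, 0.0, 0.0, 0.0], [3.0, 2.5, 6.0, 0.0, 0.0, 0.0, 0.0], [3.0, 2.5, 6.0, 0.0, 0.0, 0.0, 0.0], [3.0, 2.5, 6.0, 0.0, 0.0, 0.0, 0.0]]
`accumulate(grad_refs[1], [1.5, 3.5, 4.5])` → gradients = [4.5, 6.0, 10.5, 0.0, 0.0, 0.0, 0.0]; grad_refs = [[4.5, 6.0, 10.5, 0.0, 0.0, 0.0, 0.0], [4.5, 6.0, 10.5, 0.0, 0.0, 0.0, 0.0], [4.5, 6.0, 10.5, 0.0, 0.0, 0.0, 0.0], [4.5, 6.0, 10.5, 0.0, 0.0, 0.0, 0.0], [4.5, 6.0, 10.5, 0.0, 0.0, 0.0, 0.0], [4.5, 6.0, 10.5, 0.0, 0.0, 0.0, 0.0], [4.5, 6.0, 10.5, 0.0, 0.0, 0.0, 0.0]]
`print(gradients)` → prints [4.5, 6.0, 10.5, 0.0, 0.0, 0.0, 0.0]
`print(grad_refs[0] is grad_refs[1])` → prints True

Answer:
[4.5, 6.0, 10.5, 0.0, 0.0, 0.0, 0.0]
True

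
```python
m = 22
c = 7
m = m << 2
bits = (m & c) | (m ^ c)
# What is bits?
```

Trace:
`m = 22` → m = 22
`c = 7` → c = 7
`m = m << 2` → m = 88
`bits = (m & c) | (m ^ c)` → bits = 95
So bits = 95

Answer: 95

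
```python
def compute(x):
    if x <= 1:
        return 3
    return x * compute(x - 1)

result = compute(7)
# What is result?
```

compute(7) = 7 * 6 * 5 * 4 * 3 * 2 * 3 = 15120

Answer: 15120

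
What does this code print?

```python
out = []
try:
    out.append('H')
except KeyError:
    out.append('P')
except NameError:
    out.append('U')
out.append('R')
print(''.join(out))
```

Execution trace: 'H' (try body, no exception) → 'R' (after the try/except). Output: HR

Answer: HR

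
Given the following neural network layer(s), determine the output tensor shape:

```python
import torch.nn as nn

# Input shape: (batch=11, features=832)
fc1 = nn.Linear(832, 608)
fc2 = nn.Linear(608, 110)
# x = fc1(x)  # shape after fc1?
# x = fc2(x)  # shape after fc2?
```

Input: (11, 832) -> after fc1: (11, 608) -> Output: (11, 110)

Answer: (11, 110)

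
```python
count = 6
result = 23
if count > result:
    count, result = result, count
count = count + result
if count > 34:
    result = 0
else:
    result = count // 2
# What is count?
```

Trace:
`count = 6` → count = 6
`result = 23` → result = 23
`if count > result: ...` → count > result is False → no variable changes
`count = count + result` → count = 29
`if count > 34: ...` → count > 34 is False, take else branch → result = 14
So count = 29

Answer: 29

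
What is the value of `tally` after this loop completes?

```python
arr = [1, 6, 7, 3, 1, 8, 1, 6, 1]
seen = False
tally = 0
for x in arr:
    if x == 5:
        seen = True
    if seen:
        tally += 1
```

Count elements after first 5 in [1, 6, 7, 3, 1, 8, 1, 6, 1]
`tally` takes the values: 0

Answer: 0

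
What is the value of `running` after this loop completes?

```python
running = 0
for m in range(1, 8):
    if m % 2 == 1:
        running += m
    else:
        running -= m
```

Add odd, subtract even
`running` takes the values: 0 → 1 → -1 → 2 → -2 → 3 → -3 → 4

Answer: 4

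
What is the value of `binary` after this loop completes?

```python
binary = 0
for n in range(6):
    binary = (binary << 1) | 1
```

Build 6 consecutive 1-bits: 0b111111
`binary` takes the values: 0 → 1 → 3 → 7 → 15 → 31 → 63

Answer: 63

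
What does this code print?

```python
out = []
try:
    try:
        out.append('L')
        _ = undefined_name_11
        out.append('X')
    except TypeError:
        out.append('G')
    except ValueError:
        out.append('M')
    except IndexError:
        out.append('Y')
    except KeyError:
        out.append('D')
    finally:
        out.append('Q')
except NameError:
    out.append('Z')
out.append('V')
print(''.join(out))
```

Execution trace: 'L' (try body) → 'Q' (finally) → 'Z' (outer except NameError) → 'V' (after the try/except). Output: LQZV

Answer: LQZV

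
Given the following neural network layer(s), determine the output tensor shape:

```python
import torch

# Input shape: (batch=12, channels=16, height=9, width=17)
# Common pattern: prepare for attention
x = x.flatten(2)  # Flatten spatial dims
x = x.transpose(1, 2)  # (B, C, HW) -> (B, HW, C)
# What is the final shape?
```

Input: (12, 16, 9, 17) -> after flatten(2): (12, 16, 153) -> Output: (12, 153, 16)

Answer: (12, 153, 16)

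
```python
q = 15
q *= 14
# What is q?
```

Trace:
`q = 15` → q = 15
`q *= 14` → q = 210
So q = 210

Answer: 210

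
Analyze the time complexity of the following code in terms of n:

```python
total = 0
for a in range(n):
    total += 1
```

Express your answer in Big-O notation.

Each loop level contributes: n. Multiplying the contributions gives O(n).

Answer: O(n)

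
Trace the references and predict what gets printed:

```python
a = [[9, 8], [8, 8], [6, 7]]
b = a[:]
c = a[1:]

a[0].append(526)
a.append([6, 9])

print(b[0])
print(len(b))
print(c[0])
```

Key concept: slice with nested mutation.
Step by step:
`a = [[9, 8], [8, 8], [6, 7]]` → a = [[9, 8], [8, 8], [6, 7]]
`b = a[:]` → b = [[9, 8], [8, 8], [6, 7]]
`c = a[1:]` → c = [[8, 8], [6, 7]]
`a[0].append(526)` → a = [[9, 8, 526], [8, 8], [6, 7]]; b = [[9, 8, 526], [8, 8], [6, 7]]
`a.append([6, 9])` → a = [[9, 8, 526], [8, 8], [6, 7], [6, 9]]
`print(b[0])` → prints [9, 8, 526]
`print(len(b))` → prints 3
`print(c[0])` → prints [8, 8]

Answer:
[9, 8, 526]
3
[8, 8]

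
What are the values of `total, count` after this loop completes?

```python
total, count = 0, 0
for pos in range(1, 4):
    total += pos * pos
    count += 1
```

Sum of squares and count
`total, count` takes the values: (0, 0) → (1, 0) → (1, 1) → (5, 1) → (5, 2) → (14, 2) → (14, 3)

Answer: 14, 3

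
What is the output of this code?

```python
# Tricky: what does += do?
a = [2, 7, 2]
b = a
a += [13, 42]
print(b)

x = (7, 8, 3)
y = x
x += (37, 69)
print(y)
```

Key concept: += behavior differs for mutable vs immutable.
Step by step:
`a = [2, 7, 2]` → a = [2, 7, 2]
`b = a` → b = [2, 7, 2] (same object as a)
`a += [13, 42]` → a = [2, 7, 2, 13, 42] (same object as b); b = [2, 7, 2, 13, 42] (same object as a)
`print(b)` → prints [2, 7, 2, 13, 42]
`x = (7, 8, 3)` → x = (7, 8, 3)
`y = x` → y = (7, 8, 3)
`x += (37, 69)` → x = (7, 8, 3, 37, 69)
`print(y)` → prints (7, 8, 3)

Answer:
[2, 7, 2, 13, 42]
(7, 8, 3)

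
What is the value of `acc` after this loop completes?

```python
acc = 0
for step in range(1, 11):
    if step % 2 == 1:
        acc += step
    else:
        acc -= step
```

Add odd, subtract even
`acc` takes the values: 0 → 1 → -1 → 2 → -2 → 3 → -3 → 4 → -4 → 5 → -5

Answer: -5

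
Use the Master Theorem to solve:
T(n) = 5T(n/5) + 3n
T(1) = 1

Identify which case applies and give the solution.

a=5, b=5, f(n)=3n. log_5(5) = 1. Since c=1 = 1, Case 2 applies: T(n) = Θ(n^log_b(a) · log n) = O(n log n).

Answer: O(n log n) - Case 2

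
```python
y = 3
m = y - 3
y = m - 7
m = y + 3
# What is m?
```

Trace:
`y = 3` → y = 3
`m = y - 3` → m = 0
`y = m - 7` → y = -7
`m = y + 3` → m = -4
So m = -4

Answer: -4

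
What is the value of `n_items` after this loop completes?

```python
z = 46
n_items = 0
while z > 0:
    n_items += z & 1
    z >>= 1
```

Count set bits in 46 (binary: 0b101110)
`n_items` takes the values: 0 → 1 → 2 → 3 → 4

Answer: 4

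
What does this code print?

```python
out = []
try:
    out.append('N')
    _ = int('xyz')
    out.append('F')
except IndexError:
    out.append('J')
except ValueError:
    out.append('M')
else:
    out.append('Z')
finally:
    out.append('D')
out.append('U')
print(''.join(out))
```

Execution trace: 'N' (try body) → 'M' (except ValueError) → 'D' (finally) → 'U' (after the try/except). Output: NMDU

Answer: NMDU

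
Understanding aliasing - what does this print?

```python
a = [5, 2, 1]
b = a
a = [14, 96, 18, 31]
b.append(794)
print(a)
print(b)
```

Key concept: rebinding vs mutation: a is rebound to a new list, b still points at the original.
Step by step:
`a = [5, 2, 1]` → a = [5, 2, 1]
`b = a` → b = [5, 2, 1] (same object as a)
`a = [14, 96, 18, 31]` → a = [14, 96, 18, 31]
`b.append(794)` → b = [5, 2, 1, 794]
`print(a)` → prints [14, 96, 18, 31]
`print(b)` → prints [5, 2, 1, 794]

Answer:
[14, 96, 18, 31]
[5, 2, 1, 794]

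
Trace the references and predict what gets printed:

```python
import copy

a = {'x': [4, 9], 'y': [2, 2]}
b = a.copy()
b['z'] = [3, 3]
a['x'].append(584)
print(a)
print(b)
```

Key concept: shallow copy of dict with mutable values.
Step by step:
`a = {'x': [4, 9], 'y': [2, 2]}` → a = {'x': [4, 9], 'y': [2, 2]}
`b = a.copy()` → b = {'x': [4, 9], 'y': [2, 2]}
`b['z'] = [3, 3]` → b = {'x': [4, 9], 'y': [2, 2], 'z': [3, 3]}
`a['x'].append(584)` → a = {'x': [4, 9, 584], 'y': [2, 2]}; b = {'x': [4, 9, 584], 'y': [2, 2], 'z': [3, 3]}
`print(a)` → prints {'x': [4, 9, 584], 'y': [2, 2]}
`print(b)` → prints {'x': [4, 9, 584], 'y': [2, 2], 'z': [3, 3]}

Answer:
{'x': [4, 9, 584], 'y': [2, 2]}
{'x': [4, 9, 584], 'y': [2, 2], 'z': [3, 3]}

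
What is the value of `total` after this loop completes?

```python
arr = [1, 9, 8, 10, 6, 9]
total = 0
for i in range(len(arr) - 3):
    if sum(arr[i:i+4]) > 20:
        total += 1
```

Count windows with sum > 20
`total` takes the values: 0 → 1 → 2 → 3

Answer: 3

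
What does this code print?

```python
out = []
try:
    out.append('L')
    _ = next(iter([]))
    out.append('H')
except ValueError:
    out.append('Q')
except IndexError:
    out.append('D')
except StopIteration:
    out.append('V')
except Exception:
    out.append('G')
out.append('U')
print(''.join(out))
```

Execution trace: 'L' (try body) → 'V' (except StopIteration) → 'U' (after the try/except). Output: LVU

Answer: LVU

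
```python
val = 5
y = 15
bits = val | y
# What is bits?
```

Trace:
`val = 5` → val = 5
`y = 15` → y = 15
`bits = val | y` → bits = 15
So bits = 15

Answer: 15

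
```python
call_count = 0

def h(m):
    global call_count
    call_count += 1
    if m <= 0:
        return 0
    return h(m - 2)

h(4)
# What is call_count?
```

Linear recursion stepping by 2: 3 calls from m=4 down to ≤0.

Answer: 3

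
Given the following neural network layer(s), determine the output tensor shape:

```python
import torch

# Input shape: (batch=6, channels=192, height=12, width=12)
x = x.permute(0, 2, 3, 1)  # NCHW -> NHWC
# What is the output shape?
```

Input: (6, 192, 12, 12) -> Output: (6, 12, 12, 192)

Answer: (6, 12, 12, 192)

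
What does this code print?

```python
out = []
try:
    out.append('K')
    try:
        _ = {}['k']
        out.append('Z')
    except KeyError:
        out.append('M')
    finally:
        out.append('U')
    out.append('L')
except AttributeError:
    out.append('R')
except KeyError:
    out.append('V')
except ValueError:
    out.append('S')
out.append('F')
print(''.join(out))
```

Execution trace: 'K' (try body) → 'M' (inner except KeyError) → 'U' (inner finally) → 'L' (try body, no exception) → 'F' (after the try/except). Output: KMULF

Answer: KMULF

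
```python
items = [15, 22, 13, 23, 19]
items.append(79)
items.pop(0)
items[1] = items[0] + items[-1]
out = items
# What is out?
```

Trace:
`items = [15, 22, 13, 23, 19]` → items = [15, 22, 13, 23, 19]
`items.append(79)` → items = [15, 22, 13, 23, 19, 79]
`items.pop(0)` → items = [22, 13, 23, 19, 79]
`items[1] = items[0] + items[-1]` → items = [22, 101, 23, 19, 79]
`out = items` → out = [22, 101, 23, 19, 79]
So out = [22, 101, 23, 19, 79]

Answer: [22, 101, 23, 19, 79]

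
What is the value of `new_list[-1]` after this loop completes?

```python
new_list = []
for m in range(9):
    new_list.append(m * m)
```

Last element of squares 0 to 8
`new_list` takes the values: [] → [0] → [0, 1] → [0, 1, 4] → [0, 1, 4, 9] → [0, 1, 4, 9, 16] → [0, 1, 4, 9, 16, 25] → [0, 1, 4, 9, 16, 25, 36] → [0, 1, 4, 9, 16, 25, 36, 49] → [0, 1, 4, 9, 16, 25, 36, 49, 64]
So `new_list[-1]` = 64

Answer: 64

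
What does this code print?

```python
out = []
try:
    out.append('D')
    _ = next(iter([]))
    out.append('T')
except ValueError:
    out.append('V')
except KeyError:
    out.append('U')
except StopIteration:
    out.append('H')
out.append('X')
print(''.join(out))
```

Execution trace: 'D' (try body) → 'H' (except StopIteration) → 'X' (after the try/except). Output: DHX

Answer: DHX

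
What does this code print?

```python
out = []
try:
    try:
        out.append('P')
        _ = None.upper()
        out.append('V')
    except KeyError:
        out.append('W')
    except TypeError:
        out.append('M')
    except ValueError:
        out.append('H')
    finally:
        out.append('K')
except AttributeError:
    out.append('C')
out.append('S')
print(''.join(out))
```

Execution trace: 'P' (try body) → 'K' (finally) → 'C' (outer except AttributeError) → 'S' (after the try/except). Output: PKCS

Answer: PKCS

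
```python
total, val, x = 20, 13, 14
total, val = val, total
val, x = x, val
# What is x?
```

Trace:
`total, val, x = 20, 13, 14` → total = 20; val = 13; x = 14
`total, val = val, total` → total = 13; val = 20
`val, x = x, val` → val = 14; x = 20
So x = 20

Answer: 20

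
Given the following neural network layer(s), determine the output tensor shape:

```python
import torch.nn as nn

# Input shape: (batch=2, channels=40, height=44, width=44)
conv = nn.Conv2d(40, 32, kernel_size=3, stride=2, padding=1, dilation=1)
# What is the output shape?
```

Input: (2, 40, 44, 44) -> Output: (2, 32, 22, 22)

Answer: (2, 32, 22, 22)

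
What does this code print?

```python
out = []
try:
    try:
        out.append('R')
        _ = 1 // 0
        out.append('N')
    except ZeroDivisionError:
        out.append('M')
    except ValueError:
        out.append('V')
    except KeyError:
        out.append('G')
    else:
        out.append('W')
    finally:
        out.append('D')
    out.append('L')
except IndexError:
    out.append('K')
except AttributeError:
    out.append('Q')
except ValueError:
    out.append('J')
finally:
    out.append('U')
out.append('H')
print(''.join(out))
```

Execution trace: 'R' (inner try body) → 'M' (inner except ZeroDivisionError) → 'D' (inner finally) → 'L' (try body, no exception) → 'U' (finally) → 'H' (after the try/except). Output: RMDLUH

Answer: RMDLUH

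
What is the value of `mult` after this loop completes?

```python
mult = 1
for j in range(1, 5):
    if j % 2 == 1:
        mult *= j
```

Product of odd numbers 1 to 4
`mult` takes the values: 1 → 3

Answer: 3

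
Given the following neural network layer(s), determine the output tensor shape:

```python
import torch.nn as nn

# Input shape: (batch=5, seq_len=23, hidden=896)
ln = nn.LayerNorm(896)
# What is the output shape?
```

Input: (5, 23, 896) -> Output: (5, 23, 896)

Answer: (5, 23, 896)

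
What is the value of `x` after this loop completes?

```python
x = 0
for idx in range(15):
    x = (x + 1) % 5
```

Increment mod 5, 15 times = 0
`x` takes the values: 0 → 1 → 2 → 3 → 4 → 0 → 1 → 2 → 3 → 4 → 0 → 1 → 2 → 3 → 4 → 0

Answer: 0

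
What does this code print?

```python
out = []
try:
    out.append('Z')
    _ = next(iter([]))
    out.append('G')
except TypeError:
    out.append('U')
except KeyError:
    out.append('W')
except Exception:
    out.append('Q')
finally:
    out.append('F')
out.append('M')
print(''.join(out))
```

Execution trace: 'Z' (try body) → 'Q' (except Exception) → 'F' (finally) → 'M' (after the try/except). Output: ZQFM

Answer: ZQFM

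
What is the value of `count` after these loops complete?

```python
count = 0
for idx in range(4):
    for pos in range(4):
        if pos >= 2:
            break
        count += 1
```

Inner breaks at 2, outer runs 4 times
`count` takes the values: 0 → 1 → 2 → 3 → 4 → 5 → 6 → 7 → 8

Answer: 8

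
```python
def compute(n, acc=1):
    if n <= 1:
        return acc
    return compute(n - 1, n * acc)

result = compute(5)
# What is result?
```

Accumulator trace (n, acc): (5, 1) -> (4, 5) -> (3, 20) -> (2, 60) -> (1, 120) -> return 120

Answer: 120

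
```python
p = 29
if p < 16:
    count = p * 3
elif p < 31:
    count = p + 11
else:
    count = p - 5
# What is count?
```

Trace:
`p = 29` → p = 29
`if p < 16: ...` → p < 16 is False, p < 31 is True → count = 40
So count = 40

Answer: 40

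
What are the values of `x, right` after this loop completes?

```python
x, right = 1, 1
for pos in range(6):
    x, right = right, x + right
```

Fibonacci: after 6 iterations
`x, right` takes the values: (1, 1) → (1, 2) → (2, 3) → (3, 5) → (5, 8) → (8, 13) → (13, 21)

Answer: 13, 21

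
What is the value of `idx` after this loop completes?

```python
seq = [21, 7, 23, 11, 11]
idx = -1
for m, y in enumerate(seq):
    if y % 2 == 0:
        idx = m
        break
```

First even number index in [21, 7, 23, 11, 11]
`idx` takes the values: -1

Answer: -1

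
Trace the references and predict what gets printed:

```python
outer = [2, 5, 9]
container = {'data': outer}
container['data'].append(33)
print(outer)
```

Key concept: dict holds reference to list.
Step by step:
`outer = [2, 5, 9]` → outer = [2, 5, 9]
`container = {'data': outer}` → container = {'data': [2, 5, 9]}
`container['data'].append(33)` → outer = [2, 5, 9, 33]; container = {'data': [2, 5, 9, 33]}
`print(outer)` → prints [2, 5, 9, 33]

Answer: [2, 5, 9, 33]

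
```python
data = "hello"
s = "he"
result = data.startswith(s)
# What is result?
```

Trace:
`data = "hello"` → data = 'hello'
`s = "he"` → s = 'he'
`result = data.startswith(s)` → result = True
So result = True

Answer: True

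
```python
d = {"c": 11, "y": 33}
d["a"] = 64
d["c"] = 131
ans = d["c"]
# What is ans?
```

Trace:
`d = {"c": 11, "y": 33}` → d = {'c': 11, 'y': 33}
`d["a"] = 64` → d = {'c': 11, 'y': 33, 'a': 64}
`d["c"] = 131` → d = {'c': 131, 'y': 33, 'a': 64}
`ans = d["c"]` → ans = 131
So ans = 131

Answer: 131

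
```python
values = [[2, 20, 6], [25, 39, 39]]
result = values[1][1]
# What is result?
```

Trace:
`values = [[2, 20, 6], [25, 39, 39]]` → values = [[2, 20, 6], [25, 39, 39]]
`result = values[1][1]` → result = 39
So result = 39

Answer: 39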